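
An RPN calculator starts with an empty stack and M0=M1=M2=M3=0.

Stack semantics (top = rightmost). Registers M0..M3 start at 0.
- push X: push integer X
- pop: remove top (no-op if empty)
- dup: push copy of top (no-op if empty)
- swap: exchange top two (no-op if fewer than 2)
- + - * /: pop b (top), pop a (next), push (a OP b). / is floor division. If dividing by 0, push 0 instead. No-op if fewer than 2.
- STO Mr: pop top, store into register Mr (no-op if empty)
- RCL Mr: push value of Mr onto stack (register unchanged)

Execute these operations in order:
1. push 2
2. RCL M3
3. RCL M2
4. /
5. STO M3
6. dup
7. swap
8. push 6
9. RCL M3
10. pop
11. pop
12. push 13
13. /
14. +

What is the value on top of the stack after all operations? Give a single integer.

Answer: 2

Derivation:
After op 1 (push 2): stack=[2] mem=[0,0,0,0]
After op 2 (RCL M3): stack=[2,0] mem=[0,0,0,0]
After op 3 (RCL M2): stack=[2,0,0] mem=[0,0,0,0]
After op 4 (/): stack=[2,0] mem=[0,0,0,0]
After op 5 (STO M3): stack=[2] mem=[0,0,0,0]
After op 6 (dup): stack=[2,2] mem=[0,0,0,0]
After op 7 (swap): stack=[2,2] mem=[0,0,0,0]
After op 8 (push 6): stack=[2,2,6] mem=[0,0,0,0]
After op 9 (RCL M3): stack=[2,2,6,0] mem=[0,0,0,0]
After op 10 (pop): stack=[2,2,6] mem=[0,0,0,0]
After op 11 (pop): stack=[2,2] mem=[0,0,0,0]
After op 12 (push 13): stack=[2,2,13] mem=[0,0,0,0]
After op 13 (/): stack=[2,0] mem=[0,0,0,0]
After op 14 (+): stack=[2] mem=[0,0,0,0]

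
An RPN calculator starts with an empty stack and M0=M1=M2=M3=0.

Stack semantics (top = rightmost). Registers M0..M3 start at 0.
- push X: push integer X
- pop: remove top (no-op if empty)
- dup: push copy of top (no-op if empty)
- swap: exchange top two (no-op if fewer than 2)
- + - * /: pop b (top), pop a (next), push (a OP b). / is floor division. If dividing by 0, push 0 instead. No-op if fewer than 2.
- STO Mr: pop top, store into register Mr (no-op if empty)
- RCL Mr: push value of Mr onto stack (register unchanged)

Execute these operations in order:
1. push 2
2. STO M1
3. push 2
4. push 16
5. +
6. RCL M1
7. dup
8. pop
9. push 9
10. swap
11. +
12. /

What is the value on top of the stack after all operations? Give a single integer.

Answer: 1

Derivation:
After op 1 (push 2): stack=[2] mem=[0,0,0,0]
After op 2 (STO M1): stack=[empty] mem=[0,2,0,0]
After op 3 (push 2): stack=[2] mem=[0,2,0,0]
After op 4 (push 16): stack=[2,16] mem=[0,2,0,0]
After op 5 (+): stack=[18] mem=[0,2,0,0]
After op 6 (RCL M1): stack=[18,2] mem=[0,2,0,0]
After op 7 (dup): stack=[18,2,2] mem=[0,2,0,0]
After op 8 (pop): stack=[18,2] mem=[0,2,0,0]
After op 9 (push 9): stack=[18,2,9] mem=[0,2,0,0]
After op 10 (swap): stack=[18,9,2] mem=[0,2,0,0]
After op 11 (+): stack=[18,11] mem=[0,2,0,0]
After op 12 (/): stack=[1] mem=[0,2,0,0]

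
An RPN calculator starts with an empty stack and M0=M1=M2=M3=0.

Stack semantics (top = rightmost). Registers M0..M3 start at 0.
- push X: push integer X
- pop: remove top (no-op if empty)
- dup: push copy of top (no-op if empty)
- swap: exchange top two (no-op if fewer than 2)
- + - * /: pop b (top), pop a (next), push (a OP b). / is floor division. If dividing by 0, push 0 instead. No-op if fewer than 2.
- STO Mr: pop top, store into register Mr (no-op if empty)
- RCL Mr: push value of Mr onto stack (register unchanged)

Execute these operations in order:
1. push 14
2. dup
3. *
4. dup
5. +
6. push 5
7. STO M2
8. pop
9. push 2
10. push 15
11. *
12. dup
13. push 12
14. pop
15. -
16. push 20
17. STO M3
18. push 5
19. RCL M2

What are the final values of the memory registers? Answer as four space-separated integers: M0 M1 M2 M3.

Answer: 0 0 5 20

Derivation:
After op 1 (push 14): stack=[14] mem=[0,0,0,0]
After op 2 (dup): stack=[14,14] mem=[0,0,0,0]
After op 3 (*): stack=[196] mem=[0,0,0,0]
After op 4 (dup): stack=[196,196] mem=[0,0,0,0]
After op 5 (+): stack=[392] mem=[0,0,0,0]
After op 6 (push 5): stack=[392,5] mem=[0,0,0,0]
After op 7 (STO M2): stack=[392] mem=[0,0,5,0]
After op 8 (pop): stack=[empty] mem=[0,0,5,0]
After op 9 (push 2): stack=[2] mem=[0,0,5,0]
After op 10 (push 15): stack=[2,15] mem=[0,0,5,0]
After op 11 (*): stack=[30] mem=[0,0,5,0]
After op 12 (dup): stack=[30,30] mem=[0,0,5,0]
After op 13 (push 12): stack=[30,30,12] mem=[0,0,5,0]
After op 14 (pop): stack=[30,30] mem=[0,0,5,0]
After op 15 (-): stack=[0] mem=[0,0,5,0]
After op 16 (push 20): stack=[0,20] mem=[0,0,5,0]
After op 17 (STO M3): stack=[0] mem=[0,0,5,20]
After op 18 (push 5): stack=[0,5] mem=[0,0,5,20]
After op 19 (RCL M2): stack=[0,5,5] mem=[0,0,5,20]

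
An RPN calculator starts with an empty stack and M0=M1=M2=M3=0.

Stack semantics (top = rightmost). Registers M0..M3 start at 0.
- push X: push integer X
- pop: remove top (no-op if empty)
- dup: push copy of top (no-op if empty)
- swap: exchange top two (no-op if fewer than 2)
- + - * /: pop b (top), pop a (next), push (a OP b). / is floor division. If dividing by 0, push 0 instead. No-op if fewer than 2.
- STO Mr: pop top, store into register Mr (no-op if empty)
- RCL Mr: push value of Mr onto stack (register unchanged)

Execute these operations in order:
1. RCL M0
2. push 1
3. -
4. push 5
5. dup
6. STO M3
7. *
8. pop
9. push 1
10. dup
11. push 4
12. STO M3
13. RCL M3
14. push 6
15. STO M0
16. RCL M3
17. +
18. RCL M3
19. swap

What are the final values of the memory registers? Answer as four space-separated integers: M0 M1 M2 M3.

Answer: 6 0 0 4

Derivation:
After op 1 (RCL M0): stack=[0] mem=[0,0,0,0]
After op 2 (push 1): stack=[0,1] mem=[0,0,0,0]
After op 3 (-): stack=[-1] mem=[0,0,0,0]
After op 4 (push 5): stack=[-1,5] mem=[0,0,0,0]
After op 5 (dup): stack=[-1,5,5] mem=[0,0,0,0]
After op 6 (STO M3): stack=[-1,5] mem=[0,0,0,5]
After op 7 (*): stack=[-5] mem=[0,0,0,5]
After op 8 (pop): stack=[empty] mem=[0,0,0,5]
After op 9 (push 1): stack=[1] mem=[0,0,0,5]
After op 10 (dup): stack=[1,1] mem=[0,0,0,5]
After op 11 (push 4): stack=[1,1,4] mem=[0,0,0,5]
After op 12 (STO M3): stack=[1,1] mem=[0,0,0,4]
After op 13 (RCL M3): stack=[1,1,4] mem=[0,0,0,4]
After op 14 (push 6): stack=[1,1,4,6] mem=[0,0,0,4]
After op 15 (STO M0): stack=[1,1,4] mem=[6,0,0,4]
After op 16 (RCL M3): stack=[1,1,4,4] mem=[6,0,0,4]
After op 17 (+): stack=[1,1,8] mem=[6,0,0,4]
After op 18 (RCL M3): stack=[1,1,8,4] mem=[6,0,0,4]
After op 19 (swap): stack=[1,1,4,8] mem=[6,0,0,4]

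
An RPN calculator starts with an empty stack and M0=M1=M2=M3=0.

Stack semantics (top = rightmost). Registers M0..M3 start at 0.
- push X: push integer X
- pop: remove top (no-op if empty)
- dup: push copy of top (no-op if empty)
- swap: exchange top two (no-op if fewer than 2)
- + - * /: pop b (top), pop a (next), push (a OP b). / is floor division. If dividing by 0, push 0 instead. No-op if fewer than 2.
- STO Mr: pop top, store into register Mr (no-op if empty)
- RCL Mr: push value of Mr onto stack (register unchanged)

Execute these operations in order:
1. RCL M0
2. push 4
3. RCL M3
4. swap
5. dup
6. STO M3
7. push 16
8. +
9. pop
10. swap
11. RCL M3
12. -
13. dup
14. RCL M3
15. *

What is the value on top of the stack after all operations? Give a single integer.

After op 1 (RCL M0): stack=[0] mem=[0,0,0,0]
After op 2 (push 4): stack=[0,4] mem=[0,0,0,0]
After op 3 (RCL M3): stack=[0,4,0] mem=[0,0,0,0]
After op 4 (swap): stack=[0,0,4] mem=[0,0,0,0]
After op 5 (dup): stack=[0,0,4,4] mem=[0,0,0,0]
After op 6 (STO M3): stack=[0,0,4] mem=[0,0,0,4]
After op 7 (push 16): stack=[0,0,4,16] mem=[0,0,0,4]
After op 8 (+): stack=[0,0,20] mem=[0,0,0,4]
After op 9 (pop): stack=[0,0] mem=[0,0,0,4]
After op 10 (swap): stack=[0,0] mem=[0,0,0,4]
After op 11 (RCL M3): stack=[0,0,4] mem=[0,0,0,4]
After op 12 (-): stack=[0,-4] mem=[0,0,0,4]
After op 13 (dup): stack=[0,-4,-4] mem=[0,0,0,4]
After op 14 (RCL M3): stack=[0,-4,-4,4] mem=[0,0,0,4]
After op 15 (*): stack=[0,-4,-16] mem=[0,0,0,4]

Answer: -16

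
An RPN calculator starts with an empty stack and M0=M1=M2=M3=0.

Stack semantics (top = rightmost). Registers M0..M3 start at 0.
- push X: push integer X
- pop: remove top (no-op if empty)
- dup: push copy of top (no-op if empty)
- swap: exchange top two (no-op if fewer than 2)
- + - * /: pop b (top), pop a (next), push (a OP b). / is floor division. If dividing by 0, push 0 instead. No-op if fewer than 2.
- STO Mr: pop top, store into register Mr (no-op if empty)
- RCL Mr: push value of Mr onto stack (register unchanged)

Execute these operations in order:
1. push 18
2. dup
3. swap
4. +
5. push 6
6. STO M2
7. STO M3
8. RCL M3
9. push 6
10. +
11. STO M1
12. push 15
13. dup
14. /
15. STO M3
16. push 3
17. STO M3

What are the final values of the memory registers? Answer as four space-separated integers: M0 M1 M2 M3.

Answer: 0 42 6 3

Derivation:
After op 1 (push 18): stack=[18] mem=[0,0,0,0]
After op 2 (dup): stack=[18,18] mem=[0,0,0,0]
After op 3 (swap): stack=[18,18] mem=[0,0,0,0]
After op 4 (+): stack=[36] mem=[0,0,0,0]
After op 5 (push 6): stack=[36,6] mem=[0,0,0,0]
After op 6 (STO M2): stack=[36] mem=[0,0,6,0]
After op 7 (STO M3): stack=[empty] mem=[0,0,6,36]
After op 8 (RCL M3): stack=[36] mem=[0,0,6,36]
After op 9 (push 6): stack=[36,6] mem=[0,0,6,36]
After op 10 (+): stack=[42] mem=[0,0,6,36]
After op 11 (STO M1): stack=[empty] mem=[0,42,6,36]
After op 12 (push 15): stack=[15] mem=[0,42,6,36]
After op 13 (dup): stack=[15,15] mem=[0,42,6,36]
After op 14 (/): stack=[1] mem=[0,42,6,36]
After op 15 (STO M3): stack=[empty] mem=[0,42,6,1]
After op 16 (push 3): stack=[3] mem=[0,42,6,1]
After op 17 (STO M3): stack=[empty] mem=[0,42,6,3]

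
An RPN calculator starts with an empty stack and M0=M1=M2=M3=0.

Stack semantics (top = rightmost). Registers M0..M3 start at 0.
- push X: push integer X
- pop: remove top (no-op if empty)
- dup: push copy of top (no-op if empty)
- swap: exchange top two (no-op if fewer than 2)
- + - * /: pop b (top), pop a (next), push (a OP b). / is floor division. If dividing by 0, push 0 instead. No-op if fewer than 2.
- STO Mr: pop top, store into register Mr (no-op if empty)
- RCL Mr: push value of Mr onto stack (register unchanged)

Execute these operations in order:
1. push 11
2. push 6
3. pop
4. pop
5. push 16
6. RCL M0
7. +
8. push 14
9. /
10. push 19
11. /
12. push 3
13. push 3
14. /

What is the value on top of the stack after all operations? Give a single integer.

After op 1 (push 11): stack=[11] mem=[0,0,0,0]
After op 2 (push 6): stack=[11,6] mem=[0,0,0,0]
After op 3 (pop): stack=[11] mem=[0,0,0,0]
After op 4 (pop): stack=[empty] mem=[0,0,0,0]
After op 5 (push 16): stack=[16] mem=[0,0,0,0]
After op 6 (RCL M0): stack=[16,0] mem=[0,0,0,0]
After op 7 (+): stack=[16] mem=[0,0,0,0]
After op 8 (push 14): stack=[16,14] mem=[0,0,0,0]
After op 9 (/): stack=[1] mem=[0,0,0,0]
After op 10 (push 19): stack=[1,19] mem=[0,0,0,0]
After op 11 (/): stack=[0] mem=[0,0,0,0]
After op 12 (push 3): stack=[0,3] mem=[0,0,0,0]
After op 13 (push 3): stack=[0,3,3] mem=[0,0,0,0]
After op 14 (/): stack=[0,1] mem=[0,0,0,0]

Answer: 1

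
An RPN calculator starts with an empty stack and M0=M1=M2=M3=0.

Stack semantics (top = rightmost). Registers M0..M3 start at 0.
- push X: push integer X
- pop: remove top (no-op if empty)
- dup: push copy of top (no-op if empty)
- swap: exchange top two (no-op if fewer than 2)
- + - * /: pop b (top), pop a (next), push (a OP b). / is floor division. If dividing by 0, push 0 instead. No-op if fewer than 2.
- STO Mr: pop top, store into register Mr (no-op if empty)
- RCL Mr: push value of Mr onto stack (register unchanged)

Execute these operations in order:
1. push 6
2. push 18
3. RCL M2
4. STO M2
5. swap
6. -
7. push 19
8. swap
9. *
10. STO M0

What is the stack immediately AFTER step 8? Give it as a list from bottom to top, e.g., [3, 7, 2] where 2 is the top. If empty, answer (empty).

After op 1 (push 6): stack=[6] mem=[0,0,0,0]
After op 2 (push 18): stack=[6,18] mem=[0,0,0,0]
After op 3 (RCL M2): stack=[6,18,0] mem=[0,0,0,0]
After op 4 (STO M2): stack=[6,18] mem=[0,0,0,0]
After op 5 (swap): stack=[18,6] mem=[0,0,0,0]
After op 6 (-): stack=[12] mem=[0,0,0,0]
After op 7 (push 19): stack=[12,19] mem=[0,0,0,0]
After op 8 (swap): stack=[19,12] mem=[0,0,0,0]

[19, 12]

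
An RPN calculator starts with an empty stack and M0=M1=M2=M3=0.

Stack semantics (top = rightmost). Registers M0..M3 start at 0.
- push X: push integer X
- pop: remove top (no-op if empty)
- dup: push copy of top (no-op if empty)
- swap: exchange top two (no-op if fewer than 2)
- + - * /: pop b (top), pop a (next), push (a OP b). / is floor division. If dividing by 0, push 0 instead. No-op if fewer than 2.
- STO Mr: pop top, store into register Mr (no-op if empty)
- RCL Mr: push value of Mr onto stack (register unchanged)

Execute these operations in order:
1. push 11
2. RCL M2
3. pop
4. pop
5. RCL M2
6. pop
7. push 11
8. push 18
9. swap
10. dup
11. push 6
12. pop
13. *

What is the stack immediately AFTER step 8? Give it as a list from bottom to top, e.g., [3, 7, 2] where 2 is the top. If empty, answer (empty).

After op 1 (push 11): stack=[11] mem=[0,0,0,0]
After op 2 (RCL M2): stack=[11,0] mem=[0,0,0,0]
After op 3 (pop): stack=[11] mem=[0,0,0,0]
After op 4 (pop): stack=[empty] mem=[0,0,0,0]
After op 5 (RCL M2): stack=[0] mem=[0,0,0,0]
After op 6 (pop): stack=[empty] mem=[0,0,0,0]
After op 7 (push 11): stack=[11] mem=[0,0,0,0]
After op 8 (push 18): stack=[11,18] mem=[0,0,0,0]

[11, 18]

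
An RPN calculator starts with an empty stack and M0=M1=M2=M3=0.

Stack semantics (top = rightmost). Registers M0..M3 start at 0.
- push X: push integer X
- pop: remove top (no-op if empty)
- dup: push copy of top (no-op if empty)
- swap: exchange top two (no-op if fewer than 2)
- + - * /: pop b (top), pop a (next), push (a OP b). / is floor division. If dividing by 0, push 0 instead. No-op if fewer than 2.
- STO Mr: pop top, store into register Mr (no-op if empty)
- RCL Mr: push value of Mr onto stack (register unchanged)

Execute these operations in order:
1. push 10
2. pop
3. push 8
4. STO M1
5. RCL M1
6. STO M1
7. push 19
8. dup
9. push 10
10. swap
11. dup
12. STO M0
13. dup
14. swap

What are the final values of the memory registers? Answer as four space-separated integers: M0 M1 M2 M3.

Answer: 19 8 0 0

Derivation:
After op 1 (push 10): stack=[10] mem=[0,0,0,0]
After op 2 (pop): stack=[empty] mem=[0,0,0,0]
After op 3 (push 8): stack=[8] mem=[0,0,0,0]
After op 4 (STO M1): stack=[empty] mem=[0,8,0,0]
After op 5 (RCL M1): stack=[8] mem=[0,8,0,0]
After op 6 (STO M1): stack=[empty] mem=[0,8,0,0]
After op 7 (push 19): stack=[19] mem=[0,8,0,0]
After op 8 (dup): stack=[19,19] mem=[0,8,0,0]
After op 9 (push 10): stack=[19,19,10] mem=[0,8,0,0]
After op 10 (swap): stack=[19,10,19] mem=[0,8,0,0]
After op 11 (dup): stack=[19,10,19,19] mem=[0,8,0,0]
After op 12 (STO M0): stack=[19,10,19] mem=[19,8,0,0]
After op 13 (dup): stack=[19,10,19,19] mem=[19,8,0,0]
After op 14 (swap): stack=[19,10,19,19] mem=[19,8,0,0]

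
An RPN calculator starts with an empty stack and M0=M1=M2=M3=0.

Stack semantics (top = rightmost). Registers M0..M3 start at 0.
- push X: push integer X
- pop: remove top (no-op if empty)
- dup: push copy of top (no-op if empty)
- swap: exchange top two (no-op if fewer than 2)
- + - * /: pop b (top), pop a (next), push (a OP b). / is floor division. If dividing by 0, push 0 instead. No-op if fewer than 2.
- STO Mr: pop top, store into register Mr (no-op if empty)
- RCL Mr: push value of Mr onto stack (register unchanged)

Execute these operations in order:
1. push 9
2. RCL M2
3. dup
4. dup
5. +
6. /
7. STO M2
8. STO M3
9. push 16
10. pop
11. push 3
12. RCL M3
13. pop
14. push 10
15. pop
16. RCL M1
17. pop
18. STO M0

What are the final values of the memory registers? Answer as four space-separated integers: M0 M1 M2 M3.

After op 1 (push 9): stack=[9] mem=[0,0,0,0]
After op 2 (RCL M2): stack=[9,0] mem=[0,0,0,0]
After op 3 (dup): stack=[9,0,0] mem=[0,0,0,0]
After op 4 (dup): stack=[9,0,0,0] mem=[0,0,0,0]
After op 5 (+): stack=[9,0,0] mem=[0,0,0,0]
After op 6 (/): stack=[9,0] mem=[0,0,0,0]
After op 7 (STO M2): stack=[9] mem=[0,0,0,0]
After op 8 (STO M3): stack=[empty] mem=[0,0,0,9]
After op 9 (push 16): stack=[16] mem=[0,0,0,9]
After op 10 (pop): stack=[empty] mem=[0,0,0,9]
After op 11 (push 3): stack=[3] mem=[0,0,0,9]
After op 12 (RCL M3): stack=[3,9] mem=[0,0,0,9]
After op 13 (pop): stack=[3] mem=[0,0,0,9]
After op 14 (push 10): stack=[3,10] mem=[0,0,0,9]
After op 15 (pop): stack=[3] mem=[0,0,0,9]
After op 16 (RCL M1): stack=[3,0] mem=[0,0,0,9]
After op 17 (pop): stack=[3] mem=[0,0,0,9]
After op 18 (STO M0): stack=[empty] mem=[3,0,0,9]

Answer: 3 0 0 9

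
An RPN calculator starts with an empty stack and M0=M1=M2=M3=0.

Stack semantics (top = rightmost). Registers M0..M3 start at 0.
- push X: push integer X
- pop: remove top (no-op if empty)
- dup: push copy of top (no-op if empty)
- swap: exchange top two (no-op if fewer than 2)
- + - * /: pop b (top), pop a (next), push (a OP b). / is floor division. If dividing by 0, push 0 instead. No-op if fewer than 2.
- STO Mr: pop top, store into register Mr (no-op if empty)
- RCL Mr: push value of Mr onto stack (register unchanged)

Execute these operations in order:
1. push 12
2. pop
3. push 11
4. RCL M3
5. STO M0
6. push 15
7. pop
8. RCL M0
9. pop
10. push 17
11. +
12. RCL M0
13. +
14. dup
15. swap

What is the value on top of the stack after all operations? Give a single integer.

Answer: 28

Derivation:
After op 1 (push 12): stack=[12] mem=[0,0,0,0]
After op 2 (pop): stack=[empty] mem=[0,0,0,0]
After op 3 (push 11): stack=[11] mem=[0,0,0,0]
After op 4 (RCL M3): stack=[11,0] mem=[0,0,0,0]
After op 5 (STO M0): stack=[11] mem=[0,0,0,0]
After op 6 (push 15): stack=[11,15] mem=[0,0,0,0]
After op 7 (pop): stack=[11] mem=[0,0,0,0]
After op 8 (RCL M0): stack=[11,0] mem=[0,0,0,0]
After op 9 (pop): stack=[11] mem=[0,0,0,0]
After op 10 (push 17): stack=[11,17] mem=[0,0,0,0]
After op 11 (+): stack=[28] mem=[0,0,0,0]
After op 12 (RCL M0): stack=[28,0] mem=[0,0,0,0]
After op 13 (+): stack=[28] mem=[0,0,0,0]
After op 14 (dup): stack=[28,28] mem=[0,0,0,0]
After op 15 (swap): stack=[28,28] mem=[0,0,0,0]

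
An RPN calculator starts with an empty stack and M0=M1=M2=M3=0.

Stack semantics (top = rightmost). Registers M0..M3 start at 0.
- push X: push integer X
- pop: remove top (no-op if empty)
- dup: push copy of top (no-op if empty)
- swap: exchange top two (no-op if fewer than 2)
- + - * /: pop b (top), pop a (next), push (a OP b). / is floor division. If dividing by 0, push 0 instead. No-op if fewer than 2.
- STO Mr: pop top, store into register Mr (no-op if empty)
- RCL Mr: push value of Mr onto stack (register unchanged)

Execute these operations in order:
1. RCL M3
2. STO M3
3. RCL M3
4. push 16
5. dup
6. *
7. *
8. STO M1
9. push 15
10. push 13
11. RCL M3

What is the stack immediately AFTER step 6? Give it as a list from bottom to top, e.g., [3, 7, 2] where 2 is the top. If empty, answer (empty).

After op 1 (RCL M3): stack=[0] mem=[0,0,0,0]
After op 2 (STO M3): stack=[empty] mem=[0,0,0,0]
After op 3 (RCL M3): stack=[0] mem=[0,0,0,0]
After op 4 (push 16): stack=[0,16] mem=[0,0,0,0]
After op 5 (dup): stack=[0,16,16] mem=[0,0,0,0]
After op 6 (*): stack=[0,256] mem=[0,0,0,0]

[0, 256]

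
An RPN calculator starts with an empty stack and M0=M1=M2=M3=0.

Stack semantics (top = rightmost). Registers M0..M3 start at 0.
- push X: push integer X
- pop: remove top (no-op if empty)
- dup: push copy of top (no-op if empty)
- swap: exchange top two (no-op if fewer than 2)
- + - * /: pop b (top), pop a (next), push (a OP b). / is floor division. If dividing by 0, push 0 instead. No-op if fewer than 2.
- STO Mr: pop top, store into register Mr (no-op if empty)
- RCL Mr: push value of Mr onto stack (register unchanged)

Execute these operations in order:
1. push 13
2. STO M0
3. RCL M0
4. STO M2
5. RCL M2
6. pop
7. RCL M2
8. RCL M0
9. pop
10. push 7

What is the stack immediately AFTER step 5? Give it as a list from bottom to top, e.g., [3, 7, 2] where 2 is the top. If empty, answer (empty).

After op 1 (push 13): stack=[13] mem=[0,0,0,0]
After op 2 (STO M0): stack=[empty] mem=[13,0,0,0]
After op 3 (RCL M0): stack=[13] mem=[13,0,0,0]
After op 4 (STO M2): stack=[empty] mem=[13,0,13,0]
After op 5 (RCL M2): stack=[13] mem=[13,0,13,0]

[13]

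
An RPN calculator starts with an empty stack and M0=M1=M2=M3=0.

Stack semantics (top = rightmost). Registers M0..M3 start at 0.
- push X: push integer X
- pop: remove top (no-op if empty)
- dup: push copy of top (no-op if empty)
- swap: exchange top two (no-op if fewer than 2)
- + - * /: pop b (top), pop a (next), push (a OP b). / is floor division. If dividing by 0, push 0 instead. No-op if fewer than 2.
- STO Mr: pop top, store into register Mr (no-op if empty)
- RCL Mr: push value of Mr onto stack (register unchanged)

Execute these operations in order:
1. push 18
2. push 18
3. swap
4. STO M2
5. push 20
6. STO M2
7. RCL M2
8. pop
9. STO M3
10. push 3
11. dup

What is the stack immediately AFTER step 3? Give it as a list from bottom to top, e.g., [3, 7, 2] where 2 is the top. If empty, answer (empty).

After op 1 (push 18): stack=[18] mem=[0,0,0,0]
After op 2 (push 18): stack=[18,18] mem=[0,0,0,0]
After op 3 (swap): stack=[18,18] mem=[0,0,0,0]

[18, 18]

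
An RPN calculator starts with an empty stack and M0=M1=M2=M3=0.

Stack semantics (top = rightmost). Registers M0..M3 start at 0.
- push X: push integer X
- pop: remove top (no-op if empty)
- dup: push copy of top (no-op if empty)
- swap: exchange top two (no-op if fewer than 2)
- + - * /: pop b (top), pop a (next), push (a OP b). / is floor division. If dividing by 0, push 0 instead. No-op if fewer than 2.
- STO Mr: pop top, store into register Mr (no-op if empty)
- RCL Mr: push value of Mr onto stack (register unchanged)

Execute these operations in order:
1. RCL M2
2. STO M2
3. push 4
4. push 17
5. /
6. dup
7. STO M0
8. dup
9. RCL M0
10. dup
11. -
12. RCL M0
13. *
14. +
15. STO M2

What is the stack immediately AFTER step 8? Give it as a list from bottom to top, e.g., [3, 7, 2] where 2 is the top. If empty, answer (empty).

After op 1 (RCL M2): stack=[0] mem=[0,0,0,0]
After op 2 (STO M2): stack=[empty] mem=[0,0,0,0]
After op 3 (push 4): stack=[4] mem=[0,0,0,0]
After op 4 (push 17): stack=[4,17] mem=[0,0,0,0]
After op 5 (/): stack=[0] mem=[0,0,0,0]
After op 6 (dup): stack=[0,0] mem=[0,0,0,0]
After op 7 (STO M0): stack=[0] mem=[0,0,0,0]
After op 8 (dup): stack=[0,0] mem=[0,0,0,0]

[0, 0]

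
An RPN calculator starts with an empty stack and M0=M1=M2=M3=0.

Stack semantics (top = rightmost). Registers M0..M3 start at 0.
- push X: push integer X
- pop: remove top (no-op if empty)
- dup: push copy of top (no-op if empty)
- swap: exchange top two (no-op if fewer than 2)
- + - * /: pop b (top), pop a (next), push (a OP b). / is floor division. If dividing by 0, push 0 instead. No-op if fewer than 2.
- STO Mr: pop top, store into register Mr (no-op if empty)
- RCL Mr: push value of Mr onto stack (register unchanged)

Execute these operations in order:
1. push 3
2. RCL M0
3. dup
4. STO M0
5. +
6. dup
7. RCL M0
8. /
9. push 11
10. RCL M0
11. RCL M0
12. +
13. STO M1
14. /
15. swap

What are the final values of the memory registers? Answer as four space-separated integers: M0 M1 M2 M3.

After op 1 (push 3): stack=[3] mem=[0,0,0,0]
After op 2 (RCL M0): stack=[3,0] mem=[0,0,0,0]
After op 3 (dup): stack=[3,0,0] mem=[0,0,0,0]
After op 4 (STO M0): stack=[3,0] mem=[0,0,0,0]
After op 5 (+): stack=[3] mem=[0,0,0,0]
After op 6 (dup): stack=[3,3] mem=[0,0,0,0]
After op 7 (RCL M0): stack=[3,3,0] mem=[0,0,0,0]
After op 8 (/): stack=[3,0] mem=[0,0,0,0]
After op 9 (push 11): stack=[3,0,11] mem=[0,0,0,0]
After op 10 (RCL M0): stack=[3,0,11,0] mem=[0,0,0,0]
After op 11 (RCL M0): stack=[3,0,11,0,0] mem=[0,0,0,0]
After op 12 (+): stack=[3,0,11,0] mem=[0,0,0,0]
After op 13 (STO M1): stack=[3,0,11] mem=[0,0,0,0]
After op 14 (/): stack=[3,0] mem=[0,0,0,0]
After op 15 (swap): stack=[0,3] mem=[0,0,0,0]

Answer: 0 0 0 0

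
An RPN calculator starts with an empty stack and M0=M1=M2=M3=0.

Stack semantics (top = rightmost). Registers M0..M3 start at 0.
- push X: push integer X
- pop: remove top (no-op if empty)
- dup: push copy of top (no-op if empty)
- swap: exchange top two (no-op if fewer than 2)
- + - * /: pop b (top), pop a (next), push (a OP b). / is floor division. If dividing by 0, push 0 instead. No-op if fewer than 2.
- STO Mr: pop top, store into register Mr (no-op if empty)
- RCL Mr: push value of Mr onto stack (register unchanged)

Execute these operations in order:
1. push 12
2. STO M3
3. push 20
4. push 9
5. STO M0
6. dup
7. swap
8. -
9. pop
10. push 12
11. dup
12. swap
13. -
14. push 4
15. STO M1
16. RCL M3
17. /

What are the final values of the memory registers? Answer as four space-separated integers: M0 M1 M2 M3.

After op 1 (push 12): stack=[12] mem=[0,0,0,0]
After op 2 (STO M3): stack=[empty] mem=[0,0,0,12]
After op 3 (push 20): stack=[20] mem=[0,0,0,12]
After op 4 (push 9): stack=[20,9] mem=[0,0,0,12]
After op 5 (STO M0): stack=[20] mem=[9,0,0,12]
After op 6 (dup): stack=[20,20] mem=[9,0,0,12]
After op 7 (swap): stack=[20,20] mem=[9,0,0,12]
After op 8 (-): stack=[0] mem=[9,0,0,12]
After op 9 (pop): stack=[empty] mem=[9,0,0,12]
After op 10 (push 12): stack=[12] mem=[9,0,0,12]
After op 11 (dup): stack=[12,12] mem=[9,0,0,12]
After op 12 (swap): stack=[12,12] mem=[9,0,0,12]
After op 13 (-): stack=[0] mem=[9,0,0,12]
After op 14 (push 4): stack=[0,4] mem=[9,0,0,12]
After op 15 (STO M1): stack=[0] mem=[9,4,0,12]
After op 16 (RCL M3): stack=[0,12] mem=[9,4,0,12]
After op 17 (/): stack=[0] mem=[9,4,0,12]

Answer: 9 4 0 12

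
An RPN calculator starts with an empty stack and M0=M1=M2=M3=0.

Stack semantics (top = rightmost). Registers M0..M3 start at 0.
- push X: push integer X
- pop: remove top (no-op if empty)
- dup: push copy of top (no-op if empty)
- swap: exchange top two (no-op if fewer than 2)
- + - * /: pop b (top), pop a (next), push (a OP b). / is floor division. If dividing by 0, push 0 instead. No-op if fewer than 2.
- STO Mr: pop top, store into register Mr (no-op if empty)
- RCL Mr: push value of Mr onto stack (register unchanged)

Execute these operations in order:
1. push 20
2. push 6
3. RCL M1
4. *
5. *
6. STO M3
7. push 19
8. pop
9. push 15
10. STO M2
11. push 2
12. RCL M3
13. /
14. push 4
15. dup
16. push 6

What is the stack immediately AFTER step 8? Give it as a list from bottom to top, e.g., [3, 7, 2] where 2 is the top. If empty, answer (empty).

After op 1 (push 20): stack=[20] mem=[0,0,0,0]
After op 2 (push 6): stack=[20,6] mem=[0,0,0,0]
After op 3 (RCL M1): stack=[20,6,0] mem=[0,0,0,0]
After op 4 (*): stack=[20,0] mem=[0,0,0,0]
After op 5 (*): stack=[0] mem=[0,0,0,0]
After op 6 (STO M3): stack=[empty] mem=[0,0,0,0]
After op 7 (push 19): stack=[19] mem=[0,0,0,0]
After op 8 (pop): stack=[empty] mem=[0,0,0,0]

(empty)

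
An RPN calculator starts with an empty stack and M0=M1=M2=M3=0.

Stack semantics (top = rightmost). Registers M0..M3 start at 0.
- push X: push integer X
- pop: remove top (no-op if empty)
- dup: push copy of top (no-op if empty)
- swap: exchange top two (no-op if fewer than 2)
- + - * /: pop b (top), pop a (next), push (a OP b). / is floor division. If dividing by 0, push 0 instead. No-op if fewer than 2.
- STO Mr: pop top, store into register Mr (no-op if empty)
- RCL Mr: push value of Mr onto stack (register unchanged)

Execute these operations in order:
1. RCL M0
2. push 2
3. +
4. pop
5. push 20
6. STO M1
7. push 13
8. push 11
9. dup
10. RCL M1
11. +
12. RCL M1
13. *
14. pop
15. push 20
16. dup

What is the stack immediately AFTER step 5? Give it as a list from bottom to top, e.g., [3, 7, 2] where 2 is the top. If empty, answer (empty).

After op 1 (RCL M0): stack=[0] mem=[0,0,0,0]
After op 2 (push 2): stack=[0,2] mem=[0,0,0,0]
After op 3 (+): stack=[2] mem=[0,0,0,0]
After op 4 (pop): stack=[empty] mem=[0,0,0,0]
After op 5 (push 20): stack=[20] mem=[0,0,0,0]

[20]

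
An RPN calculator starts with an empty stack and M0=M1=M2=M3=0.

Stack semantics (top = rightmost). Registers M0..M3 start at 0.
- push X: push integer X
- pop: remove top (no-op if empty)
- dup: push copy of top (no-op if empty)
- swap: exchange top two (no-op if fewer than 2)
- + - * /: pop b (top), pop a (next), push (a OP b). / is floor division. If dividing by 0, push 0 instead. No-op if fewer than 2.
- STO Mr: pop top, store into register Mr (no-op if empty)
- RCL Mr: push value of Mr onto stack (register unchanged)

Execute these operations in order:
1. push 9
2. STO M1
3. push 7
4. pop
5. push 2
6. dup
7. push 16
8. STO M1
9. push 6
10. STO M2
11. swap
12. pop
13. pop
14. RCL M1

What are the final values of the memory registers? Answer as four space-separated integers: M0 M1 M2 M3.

After op 1 (push 9): stack=[9] mem=[0,0,0,0]
After op 2 (STO M1): stack=[empty] mem=[0,9,0,0]
After op 3 (push 7): stack=[7] mem=[0,9,0,0]
After op 4 (pop): stack=[empty] mem=[0,9,0,0]
After op 5 (push 2): stack=[2] mem=[0,9,0,0]
After op 6 (dup): stack=[2,2] mem=[0,9,0,0]
After op 7 (push 16): stack=[2,2,16] mem=[0,9,0,0]
After op 8 (STO M1): stack=[2,2] mem=[0,16,0,0]
After op 9 (push 6): stack=[2,2,6] mem=[0,16,0,0]
After op 10 (STO M2): stack=[2,2] mem=[0,16,6,0]
After op 11 (swap): stack=[2,2] mem=[0,16,6,0]
After op 12 (pop): stack=[2] mem=[0,16,6,0]
After op 13 (pop): stack=[empty] mem=[0,16,6,0]
After op 14 (RCL M1): stack=[16] mem=[0,16,6,0]

Answer: 0 16 6 0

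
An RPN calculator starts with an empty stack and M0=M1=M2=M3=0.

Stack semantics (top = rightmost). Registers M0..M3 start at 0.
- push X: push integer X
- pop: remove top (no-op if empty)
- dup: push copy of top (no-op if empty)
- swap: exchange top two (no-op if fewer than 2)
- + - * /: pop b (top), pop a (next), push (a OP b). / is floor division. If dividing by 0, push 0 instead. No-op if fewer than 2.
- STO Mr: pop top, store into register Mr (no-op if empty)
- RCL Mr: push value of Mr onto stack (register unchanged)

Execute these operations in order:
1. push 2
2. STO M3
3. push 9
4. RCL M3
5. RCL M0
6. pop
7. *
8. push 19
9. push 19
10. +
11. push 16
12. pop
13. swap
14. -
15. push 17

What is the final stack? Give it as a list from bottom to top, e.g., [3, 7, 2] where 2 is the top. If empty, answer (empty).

Answer: [20, 17]

Derivation:
After op 1 (push 2): stack=[2] mem=[0,0,0,0]
After op 2 (STO M3): stack=[empty] mem=[0,0,0,2]
After op 3 (push 9): stack=[9] mem=[0,0,0,2]
After op 4 (RCL M3): stack=[9,2] mem=[0,0,0,2]
After op 5 (RCL M0): stack=[9,2,0] mem=[0,0,0,2]
After op 6 (pop): stack=[9,2] mem=[0,0,0,2]
After op 7 (*): stack=[18] mem=[0,0,0,2]
After op 8 (push 19): stack=[18,19] mem=[0,0,0,2]
After op 9 (push 19): stack=[18,19,19] mem=[0,0,0,2]
After op 10 (+): stack=[18,38] mem=[0,0,0,2]
After op 11 (push 16): stack=[18,38,16] mem=[0,0,0,2]
After op 12 (pop): stack=[18,38] mem=[0,0,0,2]
After op 13 (swap): stack=[38,18] mem=[0,0,0,2]
After op 14 (-): stack=[20] mem=[0,0,0,2]
After op 15 (push 17): stack=[20,17] mem=[0,0,0,2]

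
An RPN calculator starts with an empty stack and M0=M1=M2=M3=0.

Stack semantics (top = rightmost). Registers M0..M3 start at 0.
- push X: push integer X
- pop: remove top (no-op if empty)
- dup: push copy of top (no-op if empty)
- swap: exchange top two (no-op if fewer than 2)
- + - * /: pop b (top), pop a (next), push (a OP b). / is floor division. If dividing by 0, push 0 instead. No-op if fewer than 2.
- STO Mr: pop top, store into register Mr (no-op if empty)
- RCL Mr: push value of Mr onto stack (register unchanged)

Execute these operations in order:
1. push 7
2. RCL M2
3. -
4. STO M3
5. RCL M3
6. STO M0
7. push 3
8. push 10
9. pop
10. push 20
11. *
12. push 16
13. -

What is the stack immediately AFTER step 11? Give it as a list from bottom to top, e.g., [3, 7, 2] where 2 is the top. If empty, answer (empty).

After op 1 (push 7): stack=[7] mem=[0,0,0,0]
After op 2 (RCL M2): stack=[7,0] mem=[0,0,0,0]
After op 3 (-): stack=[7] mem=[0,0,0,0]
After op 4 (STO M3): stack=[empty] mem=[0,0,0,7]
After op 5 (RCL M3): stack=[7] mem=[0,0,0,7]
After op 6 (STO M0): stack=[empty] mem=[7,0,0,7]
After op 7 (push 3): stack=[3] mem=[7,0,0,7]
After op 8 (push 10): stack=[3,10] mem=[7,0,0,7]
After op 9 (pop): stack=[3] mem=[7,0,0,7]
After op 10 (push 20): stack=[3,20] mem=[7,0,0,7]
After op 11 (*): stack=[60] mem=[7,0,0,7]

[60]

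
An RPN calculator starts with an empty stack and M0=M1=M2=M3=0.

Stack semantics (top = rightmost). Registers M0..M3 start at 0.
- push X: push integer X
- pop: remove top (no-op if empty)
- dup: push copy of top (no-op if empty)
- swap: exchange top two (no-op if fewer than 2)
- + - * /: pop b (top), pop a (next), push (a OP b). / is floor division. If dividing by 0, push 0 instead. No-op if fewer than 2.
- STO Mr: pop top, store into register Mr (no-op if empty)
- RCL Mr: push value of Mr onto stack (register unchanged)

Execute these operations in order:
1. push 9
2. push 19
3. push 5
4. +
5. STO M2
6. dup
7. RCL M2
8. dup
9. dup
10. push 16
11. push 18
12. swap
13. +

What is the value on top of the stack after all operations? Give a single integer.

After op 1 (push 9): stack=[9] mem=[0,0,0,0]
After op 2 (push 19): stack=[9,19] mem=[0,0,0,0]
After op 3 (push 5): stack=[9,19,5] mem=[0,0,0,0]
After op 4 (+): stack=[9,24] mem=[0,0,0,0]
After op 5 (STO M2): stack=[9] mem=[0,0,24,0]
After op 6 (dup): stack=[9,9] mem=[0,0,24,0]
After op 7 (RCL M2): stack=[9,9,24] mem=[0,0,24,0]
After op 8 (dup): stack=[9,9,24,24] mem=[0,0,24,0]
After op 9 (dup): stack=[9,9,24,24,24] mem=[0,0,24,0]
After op 10 (push 16): stack=[9,9,24,24,24,16] mem=[0,0,24,0]
After op 11 (push 18): stack=[9,9,24,24,24,16,18] mem=[0,0,24,0]
After op 12 (swap): stack=[9,9,24,24,24,18,16] mem=[0,0,24,0]
After op 13 (+): stack=[9,9,24,24,24,34] mem=[0,0,24,0]

Answer: 34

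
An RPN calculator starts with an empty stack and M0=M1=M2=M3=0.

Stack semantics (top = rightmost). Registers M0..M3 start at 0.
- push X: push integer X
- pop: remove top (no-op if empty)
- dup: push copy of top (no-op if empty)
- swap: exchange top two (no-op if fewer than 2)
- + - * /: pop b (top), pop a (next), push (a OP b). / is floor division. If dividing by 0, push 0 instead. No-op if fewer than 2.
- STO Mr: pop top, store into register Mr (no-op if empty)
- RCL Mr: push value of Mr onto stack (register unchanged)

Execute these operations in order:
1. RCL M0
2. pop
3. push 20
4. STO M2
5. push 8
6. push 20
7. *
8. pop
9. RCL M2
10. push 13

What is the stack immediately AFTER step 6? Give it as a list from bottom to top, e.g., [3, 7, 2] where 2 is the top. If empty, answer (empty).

After op 1 (RCL M0): stack=[0] mem=[0,0,0,0]
After op 2 (pop): stack=[empty] mem=[0,0,0,0]
After op 3 (push 20): stack=[20] mem=[0,0,0,0]
After op 4 (STO M2): stack=[empty] mem=[0,0,20,0]
After op 5 (push 8): stack=[8] mem=[0,0,20,0]
After op 6 (push 20): stack=[8,20] mem=[0,0,20,0]

[8, 20]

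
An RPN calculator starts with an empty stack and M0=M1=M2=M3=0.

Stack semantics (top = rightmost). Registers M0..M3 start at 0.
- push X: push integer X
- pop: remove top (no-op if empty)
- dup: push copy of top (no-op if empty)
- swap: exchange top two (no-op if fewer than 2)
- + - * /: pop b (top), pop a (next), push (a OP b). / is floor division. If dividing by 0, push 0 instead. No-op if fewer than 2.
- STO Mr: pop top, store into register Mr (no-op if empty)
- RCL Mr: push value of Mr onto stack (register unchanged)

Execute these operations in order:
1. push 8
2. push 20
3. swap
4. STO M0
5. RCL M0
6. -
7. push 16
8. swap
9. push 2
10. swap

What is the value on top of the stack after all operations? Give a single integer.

Answer: 12

Derivation:
After op 1 (push 8): stack=[8] mem=[0,0,0,0]
After op 2 (push 20): stack=[8,20] mem=[0,0,0,0]
After op 3 (swap): stack=[20,8] mem=[0,0,0,0]
After op 4 (STO M0): stack=[20] mem=[8,0,0,0]
After op 5 (RCL M0): stack=[20,8] mem=[8,0,0,0]
After op 6 (-): stack=[12] mem=[8,0,0,0]
After op 7 (push 16): stack=[12,16] mem=[8,0,0,0]
After op 8 (swap): stack=[16,12] mem=[8,0,0,0]
After op 9 (push 2): stack=[16,12,2] mem=[8,0,0,0]
After op 10 (swap): stack=[16,2,12] mem=[8,0,0,0]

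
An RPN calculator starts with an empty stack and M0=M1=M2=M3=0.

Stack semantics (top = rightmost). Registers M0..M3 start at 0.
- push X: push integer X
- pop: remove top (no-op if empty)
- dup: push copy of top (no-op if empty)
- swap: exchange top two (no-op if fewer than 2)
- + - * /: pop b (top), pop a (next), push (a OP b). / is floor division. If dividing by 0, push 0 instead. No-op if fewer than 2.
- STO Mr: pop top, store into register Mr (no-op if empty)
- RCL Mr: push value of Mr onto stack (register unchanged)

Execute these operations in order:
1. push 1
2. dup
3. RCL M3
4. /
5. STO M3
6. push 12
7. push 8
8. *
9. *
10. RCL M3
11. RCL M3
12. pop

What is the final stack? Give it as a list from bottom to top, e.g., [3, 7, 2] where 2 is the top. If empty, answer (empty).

After op 1 (push 1): stack=[1] mem=[0,0,0,0]
After op 2 (dup): stack=[1,1] mem=[0,0,0,0]
After op 3 (RCL M3): stack=[1,1,0] mem=[0,0,0,0]
After op 4 (/): stack=[1,0] mem=[0,0,0,0]
After op 5 (STO M3): stack=[1] mem=[0,0,0,0]
After op 6 (push 12): stack=[1,12] mem=[0,0,0,0]
After op 7 (push 8): stack=[1,12,8] mem=[0,0,0,0]
After op 8 (*): stack=[1,96] mem=[0,0,0,0]
After op 9 (*): stack=[96] mem=[0,0,0,0]
After op 10 (RCL M3): stack=[96,0] mem=[0,0,0,0]
After op 11 (RCL M3): stack=[96,0,0] mem=[0,0,0,0]
After op 12 (pop): stack=[96,0] mem=[0,0,0,0]

Answer: [96, 0]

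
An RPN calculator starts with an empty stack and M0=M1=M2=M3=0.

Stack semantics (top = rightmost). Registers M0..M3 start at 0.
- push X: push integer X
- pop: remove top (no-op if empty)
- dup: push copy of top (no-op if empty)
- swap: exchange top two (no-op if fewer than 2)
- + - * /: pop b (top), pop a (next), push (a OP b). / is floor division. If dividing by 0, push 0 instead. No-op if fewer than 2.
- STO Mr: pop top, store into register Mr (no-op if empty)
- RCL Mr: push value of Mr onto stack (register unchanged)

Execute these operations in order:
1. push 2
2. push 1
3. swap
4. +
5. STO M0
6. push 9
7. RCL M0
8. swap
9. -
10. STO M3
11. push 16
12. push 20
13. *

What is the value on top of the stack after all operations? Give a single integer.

Answer: 320

Derivation:
After op 1 (push 2): stack=[2] mem=[0,0,0,0]
After op 2 (push 1): stack=[2,1] mem=[0,0,0,0]
After op 3 (swap): stack=[1,2] mem=[0,0,0,0]
After op 4 (+): stack=[3] mem=[0,0,0,0]
After op 5 (STO M0): stack=[empty] mem=[3,0,0,0]
After op 6 (push 9): stack=[9] mem=[3,0,0,0]
After op 7 (RCL M0): stack=[9,3] mem=[3,0,0,0]
After op 8 (swap): stack=[3,9] mem=[3,0,0,0]
After op 9 (-): stack=[-6] mem=[3,0,0,0]
After op 10 (STO M3): stack=[empty] mem=[3,0,0,-6]
After op 11 (push 16): stack=[16] mem=[3,0,0,-6]
After op 12 (push 20): stack=[16,20] mem=[3,0,0,-6]
After op 13 (*): stack=[320] mem=[3,0,0,-6]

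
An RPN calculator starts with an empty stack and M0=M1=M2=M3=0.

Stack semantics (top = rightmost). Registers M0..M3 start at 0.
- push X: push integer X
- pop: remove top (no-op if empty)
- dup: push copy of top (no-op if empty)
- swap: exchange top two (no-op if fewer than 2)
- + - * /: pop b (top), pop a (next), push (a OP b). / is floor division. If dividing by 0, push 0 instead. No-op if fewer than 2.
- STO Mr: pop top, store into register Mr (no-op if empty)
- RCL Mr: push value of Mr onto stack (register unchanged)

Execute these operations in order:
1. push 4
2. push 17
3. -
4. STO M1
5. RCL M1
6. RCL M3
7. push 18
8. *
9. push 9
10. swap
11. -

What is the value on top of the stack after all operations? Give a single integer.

Answer: 9

Derivation:
After op 1 (push 4): stack=[4] mem=[0,0,0,0]
After op 2 (push 17): stack=[4,17] mem=[0,0,0,0]
After op 3 (-): stack=[-13] mem=[0,0,0,0]
After op 4 (STO M1): stack=[empty] mem=[0,-13,0,0]
After op 5 (RCL M1): stack=[-13] mem=[0,-13,0,0]
After op 6 (RCL M3): stack=[-13,0] mem=[0,-13,0,0]
After op 7 (push 18): stack=[-13,0,18] mem=[0,-13,0,0]
After op 8 (*): stack=[-13,0] mem=[0,-13,0,0]
After op 9 (push 9): stack=[-13,0,9] mem=[0,-13,0,0]
After op 10 (swap): stack=[-13,9,0] mem=[0,-13,0,0]
After op 11 (-): stack=[-13,9] mem=[0,-13,0,0]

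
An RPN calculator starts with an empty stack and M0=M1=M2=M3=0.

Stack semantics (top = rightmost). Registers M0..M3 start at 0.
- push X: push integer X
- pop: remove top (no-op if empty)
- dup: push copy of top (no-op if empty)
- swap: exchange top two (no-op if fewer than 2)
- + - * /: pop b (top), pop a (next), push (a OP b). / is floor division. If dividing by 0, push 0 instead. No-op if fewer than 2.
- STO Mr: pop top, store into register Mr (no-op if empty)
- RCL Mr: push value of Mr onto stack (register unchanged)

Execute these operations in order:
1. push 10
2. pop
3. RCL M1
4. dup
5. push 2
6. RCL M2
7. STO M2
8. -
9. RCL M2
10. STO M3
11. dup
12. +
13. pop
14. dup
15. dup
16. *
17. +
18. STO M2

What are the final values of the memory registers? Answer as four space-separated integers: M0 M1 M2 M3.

After op 1 (push 10): stack=[10] mem=[0,0,0,0]
After op 2 (pop): stack=[empty] mem=[0,0,0,0]
After op 3 (RCL M1): stack=[0] mem=[0,0,0,0]
After op 4 (dup): stack=[0,0] mem=[0,0,0,0]
After op 5 (push 2): stack=[0,0,2] mem=[0,0,0,0]
After op 6 (RCL M2): stack=[0,0,2,0] mem=[0,0,0,0]
After op 7 (STO M2): stack=[0,0,2] mem=[0,0,0,0]
After op 8 (-): stack=[0,-2] mem=[0,0,0,0]
After op 9 (RCL M2): stack=[0,-2,0] mem=[0,0,0,0]
After op 10 (STO M3): stack=[0,-2] mem=[0,0,0,0]
After op 11 (dup): stack=[0,-2,-2] mem=[0,0,0,0]
After op 12 (+): stack=[0,-4] mem=[0,0,0,0]
After op 13 (pop): stack=[0] mem=[0,0,0,0]
After op 14 (dup): stack=[0,0] mem=[0,0,0,0]
After op 15 (dup): stack=[0,0,0] mem=[0,0,0,0]
After op 16 (*): stack=[0,0] mem=[0,0,0,0]
After op 17 (+): stack=[0] mem=[0,0,0,0]
After op 18 (STO M2): stack=[empty] mem=[0,0,0,0]

Answer: 0 0 0 0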